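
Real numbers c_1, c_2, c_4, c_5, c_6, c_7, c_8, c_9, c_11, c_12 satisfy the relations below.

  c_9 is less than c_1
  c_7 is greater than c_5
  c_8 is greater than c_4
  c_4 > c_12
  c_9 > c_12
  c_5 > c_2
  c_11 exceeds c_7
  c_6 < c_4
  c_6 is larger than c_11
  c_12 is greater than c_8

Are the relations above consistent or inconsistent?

We have c_12 < c_4 stated directly, yet also c_4 < c_8 < c_12 by chaining the others — so c_4 < c_12. Contradiction.

inconsistent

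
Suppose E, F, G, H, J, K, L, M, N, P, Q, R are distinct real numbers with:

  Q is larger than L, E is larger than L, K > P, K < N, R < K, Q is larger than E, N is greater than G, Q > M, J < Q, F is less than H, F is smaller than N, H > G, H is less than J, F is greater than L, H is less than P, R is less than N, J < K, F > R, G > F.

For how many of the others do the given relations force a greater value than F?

7

From F the given relations immediately reach G, H, N.
From those, J, P — 5 in total.
From those, K, Q — 7 in total.
Nothing else is reachable above F; 7 in all.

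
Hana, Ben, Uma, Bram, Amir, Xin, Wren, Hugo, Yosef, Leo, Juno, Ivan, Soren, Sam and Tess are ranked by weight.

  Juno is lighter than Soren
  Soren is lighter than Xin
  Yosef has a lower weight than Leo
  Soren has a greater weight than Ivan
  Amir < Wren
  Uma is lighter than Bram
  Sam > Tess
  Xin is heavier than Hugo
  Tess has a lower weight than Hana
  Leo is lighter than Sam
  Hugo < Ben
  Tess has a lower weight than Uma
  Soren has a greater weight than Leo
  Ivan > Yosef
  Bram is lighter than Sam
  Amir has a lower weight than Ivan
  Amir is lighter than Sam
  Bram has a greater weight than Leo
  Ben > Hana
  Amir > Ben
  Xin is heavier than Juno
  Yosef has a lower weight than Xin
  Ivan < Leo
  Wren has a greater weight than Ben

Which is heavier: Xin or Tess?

Xin

Tess < Hana and Hana < Ben give Tess < Ben.
Then Ben < Amir extends the chain to Amir.
With Amir < Ivan: Tess < Hana < Ben < Amir < Ivan.
Then Ivan < Leo extends the chain to Leo.
With Leo < Soren: Tess < Hana < Ben < Amir < Ivan < Leo < Soren.
Then Soren < Xin extends the chain to Xin.
So Tess < Xin; Xin is the heavier of the two.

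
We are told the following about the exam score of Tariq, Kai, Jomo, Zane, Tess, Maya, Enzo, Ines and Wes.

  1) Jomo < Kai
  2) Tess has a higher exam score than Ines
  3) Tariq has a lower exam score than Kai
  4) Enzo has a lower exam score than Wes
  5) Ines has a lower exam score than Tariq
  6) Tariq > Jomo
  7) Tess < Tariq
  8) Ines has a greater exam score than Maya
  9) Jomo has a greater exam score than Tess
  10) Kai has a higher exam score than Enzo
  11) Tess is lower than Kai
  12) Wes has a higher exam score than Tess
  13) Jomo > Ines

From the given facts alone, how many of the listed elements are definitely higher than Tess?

4

From Tess the given relations immediately reach Jomo, Tariq, Kai, Wes.
Nothing else is reachable above Tess; 4 in all.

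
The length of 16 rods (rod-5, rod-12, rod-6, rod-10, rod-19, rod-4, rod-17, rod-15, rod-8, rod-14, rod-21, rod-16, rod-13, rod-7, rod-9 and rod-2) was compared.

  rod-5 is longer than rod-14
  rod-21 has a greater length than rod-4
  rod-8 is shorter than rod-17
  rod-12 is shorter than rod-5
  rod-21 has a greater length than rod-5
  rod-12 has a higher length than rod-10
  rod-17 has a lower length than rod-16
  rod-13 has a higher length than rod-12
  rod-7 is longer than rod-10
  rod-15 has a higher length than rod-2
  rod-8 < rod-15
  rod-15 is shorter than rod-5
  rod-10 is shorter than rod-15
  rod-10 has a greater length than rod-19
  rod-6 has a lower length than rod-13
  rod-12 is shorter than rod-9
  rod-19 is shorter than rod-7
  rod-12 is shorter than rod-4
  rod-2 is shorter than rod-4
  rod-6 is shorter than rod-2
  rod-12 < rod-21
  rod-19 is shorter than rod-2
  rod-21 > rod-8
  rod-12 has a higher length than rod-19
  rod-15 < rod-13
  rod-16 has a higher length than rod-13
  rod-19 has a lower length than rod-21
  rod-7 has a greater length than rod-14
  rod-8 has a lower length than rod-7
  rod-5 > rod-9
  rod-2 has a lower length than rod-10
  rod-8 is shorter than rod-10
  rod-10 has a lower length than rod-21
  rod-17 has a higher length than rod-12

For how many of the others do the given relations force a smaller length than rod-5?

9

The elements the relations force below rod-5 are rod-14, rod-6, rod-8, rod-19, rod-2, rod-10, rod-12, rod-15, rod-9 — no chain reaches any other.
That is 9.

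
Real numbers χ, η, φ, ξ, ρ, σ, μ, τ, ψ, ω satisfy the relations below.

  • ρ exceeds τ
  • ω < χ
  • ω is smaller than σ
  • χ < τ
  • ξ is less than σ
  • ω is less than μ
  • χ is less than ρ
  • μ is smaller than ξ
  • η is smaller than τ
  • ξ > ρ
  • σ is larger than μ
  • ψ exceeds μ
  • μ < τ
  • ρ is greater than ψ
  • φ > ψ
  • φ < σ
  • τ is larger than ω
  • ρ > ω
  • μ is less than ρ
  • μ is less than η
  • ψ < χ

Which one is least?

ω

Chaining upward from ω: directly above it, μ, χ, τ, ρ, σ; then ψ, η, ξ; then φ.
That covers every other element, and nothing is given below ω, so ω is the least.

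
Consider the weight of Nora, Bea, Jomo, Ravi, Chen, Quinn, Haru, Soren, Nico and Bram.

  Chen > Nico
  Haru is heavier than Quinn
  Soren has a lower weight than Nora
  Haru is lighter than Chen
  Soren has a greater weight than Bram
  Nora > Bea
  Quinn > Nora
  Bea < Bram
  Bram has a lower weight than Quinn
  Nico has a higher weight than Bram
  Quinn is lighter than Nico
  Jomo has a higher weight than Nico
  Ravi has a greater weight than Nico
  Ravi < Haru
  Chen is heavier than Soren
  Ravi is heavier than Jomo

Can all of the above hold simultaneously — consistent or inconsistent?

consistent

Every relation is compatible with Bea < Bram < Soren < Nora < Quinn < Nico < Jomo < Ravi < Haru < Chen; the set is consistent.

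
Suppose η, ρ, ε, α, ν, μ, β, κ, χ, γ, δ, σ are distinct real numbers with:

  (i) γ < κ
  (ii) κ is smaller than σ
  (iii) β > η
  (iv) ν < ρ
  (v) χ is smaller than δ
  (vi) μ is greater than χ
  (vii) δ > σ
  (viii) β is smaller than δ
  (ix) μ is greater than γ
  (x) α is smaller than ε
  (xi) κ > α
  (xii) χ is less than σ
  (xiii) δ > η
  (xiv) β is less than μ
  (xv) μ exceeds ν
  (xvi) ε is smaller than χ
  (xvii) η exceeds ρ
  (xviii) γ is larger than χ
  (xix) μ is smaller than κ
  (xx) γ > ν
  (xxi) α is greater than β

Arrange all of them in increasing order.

Each adjacent pair is fixed by a given relation: ν < ρ; ρ < η; η < β; β < α; α < ε; ε < χ; χ < γ; γ < μ; μ < κ; κ < σ; σ < δ. Chaining them end to end gives the full order.

ν < ρ < η < β < α < ε < χ < γ < μ < κ < σ < δ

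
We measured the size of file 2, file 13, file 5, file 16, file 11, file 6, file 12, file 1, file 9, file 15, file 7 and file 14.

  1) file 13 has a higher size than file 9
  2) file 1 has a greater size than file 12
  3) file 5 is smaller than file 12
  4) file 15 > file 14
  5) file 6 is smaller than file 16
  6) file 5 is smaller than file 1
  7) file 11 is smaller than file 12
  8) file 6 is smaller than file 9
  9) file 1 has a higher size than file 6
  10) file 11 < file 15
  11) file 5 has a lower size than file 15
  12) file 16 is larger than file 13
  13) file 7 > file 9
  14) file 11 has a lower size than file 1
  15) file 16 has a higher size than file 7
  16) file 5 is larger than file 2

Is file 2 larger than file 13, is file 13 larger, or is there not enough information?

undetermined

Following every chain through file 13: above file 13 we get file 16; below file 13 we get file 6, file 9.
file 2 is not reached, and no chain runs the other way from file 2 to file 13.
So the given relations leave the order of file 13 and file 2 undetermined.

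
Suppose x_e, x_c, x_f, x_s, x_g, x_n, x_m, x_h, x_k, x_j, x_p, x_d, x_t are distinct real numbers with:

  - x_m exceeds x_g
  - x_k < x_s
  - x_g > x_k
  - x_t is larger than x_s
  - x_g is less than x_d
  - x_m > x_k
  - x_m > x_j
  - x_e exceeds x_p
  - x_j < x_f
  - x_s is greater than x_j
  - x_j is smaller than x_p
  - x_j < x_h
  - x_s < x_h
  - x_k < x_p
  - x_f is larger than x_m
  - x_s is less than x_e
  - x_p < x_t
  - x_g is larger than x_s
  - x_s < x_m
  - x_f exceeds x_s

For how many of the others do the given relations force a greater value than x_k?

From x_k the given relations immediately reach x_s, x_p, x_g, x_m.
From those, x_e, x_t, x_f, x_h, x_d — 9 in total.
Nothing else is reachable above x_k; 9 in all.

9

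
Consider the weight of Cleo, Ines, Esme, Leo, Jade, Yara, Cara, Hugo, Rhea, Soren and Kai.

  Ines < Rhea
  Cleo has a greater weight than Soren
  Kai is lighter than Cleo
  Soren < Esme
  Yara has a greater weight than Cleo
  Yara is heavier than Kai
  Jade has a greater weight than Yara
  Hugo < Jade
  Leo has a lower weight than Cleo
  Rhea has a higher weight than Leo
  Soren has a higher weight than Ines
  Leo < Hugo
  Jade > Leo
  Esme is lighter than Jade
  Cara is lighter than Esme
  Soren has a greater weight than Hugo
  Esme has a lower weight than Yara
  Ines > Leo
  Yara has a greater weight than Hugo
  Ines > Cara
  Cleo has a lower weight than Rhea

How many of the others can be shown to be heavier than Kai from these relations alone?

4

The elements the relations force above Kai are Cleo, Yara, Jade, Rhea — no chain reaches any other.
That is 4.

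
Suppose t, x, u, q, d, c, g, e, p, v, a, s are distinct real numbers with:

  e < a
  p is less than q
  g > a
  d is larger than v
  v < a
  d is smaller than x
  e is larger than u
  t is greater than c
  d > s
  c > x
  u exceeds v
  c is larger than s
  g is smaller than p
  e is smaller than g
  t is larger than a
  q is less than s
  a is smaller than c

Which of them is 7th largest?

p

Chaining the given pairs: v < u < e < a < g < p < q < s < d < x < c < t.
Counting 7 from the largest end gives p.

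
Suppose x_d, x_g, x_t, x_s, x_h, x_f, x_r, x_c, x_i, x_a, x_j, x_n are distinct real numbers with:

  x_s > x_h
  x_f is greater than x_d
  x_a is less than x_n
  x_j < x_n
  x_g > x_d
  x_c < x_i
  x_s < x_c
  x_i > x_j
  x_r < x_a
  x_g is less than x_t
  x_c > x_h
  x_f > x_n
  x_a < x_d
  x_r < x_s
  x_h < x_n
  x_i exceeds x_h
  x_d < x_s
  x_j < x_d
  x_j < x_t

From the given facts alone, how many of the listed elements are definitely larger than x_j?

Directly above x_j: x_n, x_d, x_i, x_t.
One step further: x_g, x_s, x_f (7 so far).
One step further: x_c (8 so far).
Nothing else is reachable above x_j; 8 in all.

8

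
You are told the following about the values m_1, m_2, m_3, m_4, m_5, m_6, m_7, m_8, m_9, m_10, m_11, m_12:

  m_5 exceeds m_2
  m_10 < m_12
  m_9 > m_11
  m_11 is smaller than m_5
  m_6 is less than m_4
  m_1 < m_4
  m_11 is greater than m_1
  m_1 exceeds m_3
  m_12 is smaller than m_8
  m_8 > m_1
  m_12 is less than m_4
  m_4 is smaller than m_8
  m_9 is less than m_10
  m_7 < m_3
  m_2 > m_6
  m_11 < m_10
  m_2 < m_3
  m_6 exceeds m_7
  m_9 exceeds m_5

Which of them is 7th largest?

The consecutive relations fix a unique order: m_7 < m_6 < m_2 < m_3 < m_1 < m_11 < m_5 < m_9 < m_10 < m_12 < m_4 < m_8.
The 7th largest is m_11.

m_11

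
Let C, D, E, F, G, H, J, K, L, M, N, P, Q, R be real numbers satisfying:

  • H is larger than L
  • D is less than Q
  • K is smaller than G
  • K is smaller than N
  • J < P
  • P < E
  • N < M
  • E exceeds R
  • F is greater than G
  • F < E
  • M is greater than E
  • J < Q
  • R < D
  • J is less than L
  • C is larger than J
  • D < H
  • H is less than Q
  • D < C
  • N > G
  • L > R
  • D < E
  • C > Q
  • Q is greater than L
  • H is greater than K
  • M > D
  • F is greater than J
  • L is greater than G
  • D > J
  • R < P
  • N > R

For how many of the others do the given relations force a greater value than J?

Directly above J: P, D, L, F, Q, C.
One step further: H, E, M (9 so far).
Nothing else is reachable above J; 9 in all.

9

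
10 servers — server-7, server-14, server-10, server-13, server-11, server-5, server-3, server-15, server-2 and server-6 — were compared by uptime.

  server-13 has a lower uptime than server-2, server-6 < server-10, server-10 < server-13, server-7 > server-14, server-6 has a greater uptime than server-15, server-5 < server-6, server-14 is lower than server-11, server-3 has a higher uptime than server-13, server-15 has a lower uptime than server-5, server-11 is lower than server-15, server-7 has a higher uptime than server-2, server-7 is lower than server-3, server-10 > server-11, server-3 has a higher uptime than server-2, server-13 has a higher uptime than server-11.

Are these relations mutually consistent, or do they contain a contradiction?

consistent

Every relation is compatible with server-14 < server-11 < server-15 < server-5 < server-6 < server-10 < server-13 < server-2 < server-7 < server-3; the set is consistent.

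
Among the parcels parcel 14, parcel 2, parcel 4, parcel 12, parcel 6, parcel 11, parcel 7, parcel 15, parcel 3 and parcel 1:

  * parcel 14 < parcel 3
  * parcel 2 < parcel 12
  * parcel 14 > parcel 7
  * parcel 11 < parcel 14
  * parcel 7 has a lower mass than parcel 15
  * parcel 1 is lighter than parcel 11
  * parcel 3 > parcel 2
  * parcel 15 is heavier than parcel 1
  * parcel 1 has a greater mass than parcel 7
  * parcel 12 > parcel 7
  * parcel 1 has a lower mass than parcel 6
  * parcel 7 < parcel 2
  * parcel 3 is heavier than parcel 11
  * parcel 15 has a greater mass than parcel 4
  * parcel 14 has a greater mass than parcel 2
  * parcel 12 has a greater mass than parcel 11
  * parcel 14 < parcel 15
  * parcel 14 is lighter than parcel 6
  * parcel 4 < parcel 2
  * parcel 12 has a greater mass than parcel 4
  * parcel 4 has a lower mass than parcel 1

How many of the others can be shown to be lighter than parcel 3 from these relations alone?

Directly below parcel 3: parcel 2, parcel 11, parcel 14.
One step further: parcel 4, parcel 7, parcel 1 (6 so far).
Nothing else is reachable below parcel 3; 6 in all.

6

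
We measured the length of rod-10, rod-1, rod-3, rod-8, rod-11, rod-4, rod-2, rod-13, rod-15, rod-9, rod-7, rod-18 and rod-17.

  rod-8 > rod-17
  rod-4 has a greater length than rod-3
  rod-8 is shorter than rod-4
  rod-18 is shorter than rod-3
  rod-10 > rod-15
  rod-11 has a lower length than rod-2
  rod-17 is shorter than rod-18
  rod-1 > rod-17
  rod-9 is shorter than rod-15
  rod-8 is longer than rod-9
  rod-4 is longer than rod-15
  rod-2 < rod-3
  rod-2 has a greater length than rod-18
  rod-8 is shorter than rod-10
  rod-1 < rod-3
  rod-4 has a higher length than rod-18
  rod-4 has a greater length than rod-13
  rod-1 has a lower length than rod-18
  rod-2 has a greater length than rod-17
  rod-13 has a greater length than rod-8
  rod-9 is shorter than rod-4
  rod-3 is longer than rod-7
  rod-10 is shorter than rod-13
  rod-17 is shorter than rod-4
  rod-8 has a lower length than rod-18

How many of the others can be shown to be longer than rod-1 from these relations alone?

Directly above rod-1: rod-18, rod-3.
One step further: rod-2, rod-4 (4 so far).
No other element is forced above rod-1 by the given relations, so the count is 4.

4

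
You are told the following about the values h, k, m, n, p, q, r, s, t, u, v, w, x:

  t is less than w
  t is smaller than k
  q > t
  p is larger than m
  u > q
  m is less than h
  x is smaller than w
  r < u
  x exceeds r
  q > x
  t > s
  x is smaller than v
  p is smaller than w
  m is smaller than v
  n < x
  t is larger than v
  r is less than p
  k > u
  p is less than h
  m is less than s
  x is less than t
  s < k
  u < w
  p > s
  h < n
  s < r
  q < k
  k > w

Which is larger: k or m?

k

m < s and s < r give m < r.
With r < p: m < s < r < p.
With p < h: m < s < r < p < h.
With h < n: m < s < r < p < h < n.
Then n < x extends the chain to x.
Then x < v extends the chain to v.
Then v < t extends the chain to t.
Then t < q extends the chain to q.
With q < u: m < s < r < p < h < n < x < v < t < q < u.
Then u < w extends the chain to w.
Then w < k extends the chain to k.
So m < k; k is the larger of the two.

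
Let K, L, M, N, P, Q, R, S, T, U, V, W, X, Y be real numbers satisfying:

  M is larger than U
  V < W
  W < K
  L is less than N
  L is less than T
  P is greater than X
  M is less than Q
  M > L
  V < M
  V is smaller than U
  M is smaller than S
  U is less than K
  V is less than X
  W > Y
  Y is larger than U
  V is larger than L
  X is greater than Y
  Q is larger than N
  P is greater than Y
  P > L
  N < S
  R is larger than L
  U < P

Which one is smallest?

L

Chaining upward from L: directly above it, V, T, R, M, N, P; then U, W, S, X, Q; then Y, K.
That covers every other element, and nothing is given below L, so L is the smallest.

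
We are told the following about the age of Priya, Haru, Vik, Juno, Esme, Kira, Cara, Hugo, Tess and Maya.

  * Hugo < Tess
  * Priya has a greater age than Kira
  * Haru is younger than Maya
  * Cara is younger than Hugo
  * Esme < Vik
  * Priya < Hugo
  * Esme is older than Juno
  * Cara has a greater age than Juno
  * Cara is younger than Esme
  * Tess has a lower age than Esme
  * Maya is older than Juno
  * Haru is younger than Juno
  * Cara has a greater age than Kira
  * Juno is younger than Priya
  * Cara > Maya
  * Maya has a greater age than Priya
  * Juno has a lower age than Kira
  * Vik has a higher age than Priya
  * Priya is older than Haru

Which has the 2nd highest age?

Chaining the given pairs: Haru < Juno < Kira < Priya < Maya < Cara < Hugo < Tess < Esme < Vik.
The 2nd largest is Esme.

Esme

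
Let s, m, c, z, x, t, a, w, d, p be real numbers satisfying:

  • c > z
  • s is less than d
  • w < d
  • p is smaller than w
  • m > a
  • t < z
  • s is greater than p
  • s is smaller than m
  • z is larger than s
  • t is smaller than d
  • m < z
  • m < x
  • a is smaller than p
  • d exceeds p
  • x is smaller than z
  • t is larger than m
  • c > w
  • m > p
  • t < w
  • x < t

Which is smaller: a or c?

Link the given pairs in sequence: a < p; p < s; s < m; m < x; x < t; t < w; w < c.
Together: a < p < s < m < x < t < w < c.
So a < c; a is the smaller of the two.

a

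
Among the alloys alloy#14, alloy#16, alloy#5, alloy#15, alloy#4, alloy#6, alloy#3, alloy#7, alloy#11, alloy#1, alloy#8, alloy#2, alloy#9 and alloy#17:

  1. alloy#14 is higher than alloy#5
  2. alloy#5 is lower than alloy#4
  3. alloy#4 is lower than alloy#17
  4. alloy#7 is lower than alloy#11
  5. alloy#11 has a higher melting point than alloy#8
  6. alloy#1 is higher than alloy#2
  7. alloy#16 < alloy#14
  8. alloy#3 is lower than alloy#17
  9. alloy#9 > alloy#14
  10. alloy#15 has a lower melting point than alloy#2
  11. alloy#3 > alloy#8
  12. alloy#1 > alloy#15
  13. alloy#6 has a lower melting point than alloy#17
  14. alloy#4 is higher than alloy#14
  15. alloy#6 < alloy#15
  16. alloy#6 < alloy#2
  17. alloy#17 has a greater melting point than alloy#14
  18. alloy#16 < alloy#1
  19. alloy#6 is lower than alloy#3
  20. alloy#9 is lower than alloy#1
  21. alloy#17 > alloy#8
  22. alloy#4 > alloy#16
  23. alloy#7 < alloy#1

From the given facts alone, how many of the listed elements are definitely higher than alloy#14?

From alloy#14 the given relations immediately reach alloy#9, alloy#4, alloy#17.
From those, alloy#1 — 4 in total.
Nothing else is reachable above alloy#14; 4 in all.

4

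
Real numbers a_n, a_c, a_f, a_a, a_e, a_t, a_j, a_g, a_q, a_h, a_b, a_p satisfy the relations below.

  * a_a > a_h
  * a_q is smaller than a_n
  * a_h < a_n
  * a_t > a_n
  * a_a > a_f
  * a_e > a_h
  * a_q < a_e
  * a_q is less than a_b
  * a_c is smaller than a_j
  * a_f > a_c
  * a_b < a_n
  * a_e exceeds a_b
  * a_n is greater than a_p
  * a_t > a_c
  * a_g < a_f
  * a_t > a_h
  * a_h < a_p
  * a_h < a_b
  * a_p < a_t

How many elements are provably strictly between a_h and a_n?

Chaining upward from a_h reaches: a_p, a_b, a_t, a_e, a_a.
Chaining downward from a_n reaches: a_q, a_p, a_b.
Strictly between a_h and a_n are those in both lists: a_p, a_b — 2 elements.

2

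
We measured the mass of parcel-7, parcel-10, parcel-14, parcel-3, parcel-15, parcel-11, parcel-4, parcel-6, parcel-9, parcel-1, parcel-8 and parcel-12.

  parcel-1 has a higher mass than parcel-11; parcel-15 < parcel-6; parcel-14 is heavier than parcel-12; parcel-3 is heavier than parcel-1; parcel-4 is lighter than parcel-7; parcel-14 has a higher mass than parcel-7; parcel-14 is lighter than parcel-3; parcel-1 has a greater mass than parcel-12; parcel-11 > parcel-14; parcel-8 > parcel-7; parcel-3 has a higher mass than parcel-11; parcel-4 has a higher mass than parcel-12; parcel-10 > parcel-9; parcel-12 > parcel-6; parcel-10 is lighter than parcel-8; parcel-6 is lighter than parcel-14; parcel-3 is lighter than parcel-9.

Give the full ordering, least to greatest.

Nothing is placed below parcel-15, so it is least; from there parcel-15 < parcel-6; parcel-6 < parcel-12; parcel-12 < parcel-4; parcel-4 < parcel-7; parcel-7 < parcel-14; parcel-14 < parcel-11; parcel-11 < parcel-1; parcel-1 < parcel-3; parcel-3 < parcel-9; parcel-9 < parcel-10; parcel-10 < parcel-8, each given directly.

parcel-15 < parcel-6 < parcel-12 < parcel-4 < parcel-7 < parcel-14 < parcel-11 < parcel-1 < parcel-3 < parcel-9 < parcel-10 < parcel-8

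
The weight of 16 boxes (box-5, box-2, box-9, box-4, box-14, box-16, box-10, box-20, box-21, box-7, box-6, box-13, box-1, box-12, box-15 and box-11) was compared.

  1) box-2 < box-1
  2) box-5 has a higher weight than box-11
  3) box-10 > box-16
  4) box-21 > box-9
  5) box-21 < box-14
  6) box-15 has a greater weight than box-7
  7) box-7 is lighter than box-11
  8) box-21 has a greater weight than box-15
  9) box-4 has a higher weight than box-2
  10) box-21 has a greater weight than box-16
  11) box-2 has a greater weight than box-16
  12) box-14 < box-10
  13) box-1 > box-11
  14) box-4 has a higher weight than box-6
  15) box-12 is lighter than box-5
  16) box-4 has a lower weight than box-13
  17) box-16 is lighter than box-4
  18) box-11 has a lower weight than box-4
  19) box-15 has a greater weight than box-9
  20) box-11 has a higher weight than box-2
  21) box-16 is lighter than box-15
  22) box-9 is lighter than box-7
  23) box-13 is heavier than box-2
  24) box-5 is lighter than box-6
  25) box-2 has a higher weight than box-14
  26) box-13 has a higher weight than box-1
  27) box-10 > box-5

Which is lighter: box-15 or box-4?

box-15 < box-21 and box-21 < box-14 give box-15 < box-14.
With box-14 < box-2: box-15 < box-21 < box-14 < box-2.
With box-2 < box-11: box-15 < box-21 < box-14 < box-2 < box-11.
Then box-11 < box-5 extends the chain to box-5.
Then box-5 < box-6 extends the chain to box-6.
Then box-6 < box-4 extends the chain to box-4.
So box-15 < box-4; box-15 is the lighter of the two.

box-15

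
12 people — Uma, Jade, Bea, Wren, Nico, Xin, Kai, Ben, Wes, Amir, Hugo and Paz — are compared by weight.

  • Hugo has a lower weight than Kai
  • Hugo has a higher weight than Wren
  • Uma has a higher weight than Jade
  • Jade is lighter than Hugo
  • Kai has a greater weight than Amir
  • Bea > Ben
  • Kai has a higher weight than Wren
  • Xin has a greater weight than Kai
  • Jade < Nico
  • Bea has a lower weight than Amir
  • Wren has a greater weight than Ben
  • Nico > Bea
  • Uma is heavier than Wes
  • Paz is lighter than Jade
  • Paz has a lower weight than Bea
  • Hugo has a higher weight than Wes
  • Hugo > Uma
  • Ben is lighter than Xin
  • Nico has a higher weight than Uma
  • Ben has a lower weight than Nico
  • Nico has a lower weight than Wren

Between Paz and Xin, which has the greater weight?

Xin

Paz < Jade and Jade < Uma give Paz < Uma.
Then Uma < Nico extends the chain to Nico.
With Nico < Wren: Paz < Jade < Uma < Nico < Wren.
With Wren < Hugo: Paz < Jade < Uma < Nico < Wren < Hugo.
Then Hugo < Kai extends the chain to Kai.
Then Kai < Xin extends the chain to Xin.
So Paz < Xin; Xin is the heavier of the two.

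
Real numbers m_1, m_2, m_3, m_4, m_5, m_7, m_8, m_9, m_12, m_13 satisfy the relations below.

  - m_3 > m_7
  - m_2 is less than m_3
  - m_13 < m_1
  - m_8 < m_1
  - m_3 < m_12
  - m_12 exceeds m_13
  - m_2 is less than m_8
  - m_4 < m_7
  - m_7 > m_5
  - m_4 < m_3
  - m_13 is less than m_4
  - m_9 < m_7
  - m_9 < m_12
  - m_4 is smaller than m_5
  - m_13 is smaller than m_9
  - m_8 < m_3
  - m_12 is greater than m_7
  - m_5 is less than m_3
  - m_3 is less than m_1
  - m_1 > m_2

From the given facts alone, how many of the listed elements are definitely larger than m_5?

4

From m_5 the given relations immediately reach m_7, m_3.
From those, m_12, m_1 — 4 in total.
Nothing else is reachable above m_5; 4 in all.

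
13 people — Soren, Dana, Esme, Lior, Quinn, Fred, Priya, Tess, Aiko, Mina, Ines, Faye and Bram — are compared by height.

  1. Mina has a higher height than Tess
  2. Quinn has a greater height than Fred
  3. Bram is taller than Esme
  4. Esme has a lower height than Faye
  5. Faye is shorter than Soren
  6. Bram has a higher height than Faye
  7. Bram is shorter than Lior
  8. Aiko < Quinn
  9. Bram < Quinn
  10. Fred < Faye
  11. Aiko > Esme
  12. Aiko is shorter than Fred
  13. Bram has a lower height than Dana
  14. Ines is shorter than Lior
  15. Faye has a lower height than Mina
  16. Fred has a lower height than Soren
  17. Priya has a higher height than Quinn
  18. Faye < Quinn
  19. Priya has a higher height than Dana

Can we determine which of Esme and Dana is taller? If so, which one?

Dana

Link the given pairs in sequence: Esme < Aiko; Aiko < Fred; Fred < Faye; Faye < Bram; Bram < Dana.
Together: Esme < Aiko < Fred < Faye < Bram < Dana.
So Dana is taller.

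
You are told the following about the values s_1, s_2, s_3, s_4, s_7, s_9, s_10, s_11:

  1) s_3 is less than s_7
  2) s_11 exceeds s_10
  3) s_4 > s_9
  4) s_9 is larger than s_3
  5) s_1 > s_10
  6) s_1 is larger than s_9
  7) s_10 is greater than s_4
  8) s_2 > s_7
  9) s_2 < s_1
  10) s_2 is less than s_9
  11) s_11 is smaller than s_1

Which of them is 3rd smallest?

The consecutive relations fix a unique order: s_3 < s_7 < s_2 < s_9 < s_4 < s_10 < s_11 < s_1.
Counting 3 from the smallest end gives s_2.

s_2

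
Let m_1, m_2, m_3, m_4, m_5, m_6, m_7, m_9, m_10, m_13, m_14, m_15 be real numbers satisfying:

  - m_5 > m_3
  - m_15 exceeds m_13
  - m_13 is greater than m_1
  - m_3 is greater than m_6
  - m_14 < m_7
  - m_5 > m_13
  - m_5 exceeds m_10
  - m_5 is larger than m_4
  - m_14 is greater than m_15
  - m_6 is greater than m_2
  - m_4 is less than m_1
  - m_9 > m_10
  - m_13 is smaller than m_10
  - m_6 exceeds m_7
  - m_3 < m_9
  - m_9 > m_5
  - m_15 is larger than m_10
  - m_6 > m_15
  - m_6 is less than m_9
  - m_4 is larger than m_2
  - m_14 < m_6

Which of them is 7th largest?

Piecing the relations together gives one ordering: m_2 < m_4 < m_1 < m_13 < m_10 < m_15 < m_14 < m_7 < m_6 < m_3 < m_5 < m_9.
Counting 7 from the largest end gives m_15.

m_15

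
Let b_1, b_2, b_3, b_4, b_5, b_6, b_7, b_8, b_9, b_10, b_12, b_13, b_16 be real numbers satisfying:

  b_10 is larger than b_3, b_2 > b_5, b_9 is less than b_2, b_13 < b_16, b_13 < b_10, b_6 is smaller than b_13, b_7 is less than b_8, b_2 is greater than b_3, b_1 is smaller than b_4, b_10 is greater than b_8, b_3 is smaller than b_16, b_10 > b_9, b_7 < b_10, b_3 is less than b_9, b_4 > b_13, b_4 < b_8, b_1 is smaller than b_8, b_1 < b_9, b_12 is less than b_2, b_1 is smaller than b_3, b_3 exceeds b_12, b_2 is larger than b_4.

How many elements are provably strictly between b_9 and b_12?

1

Chaining upward from b_12 reaches: b_3, b_2, b_16, b_10.
Chaining downward from b_9 reaches: b_1, b_3.
Strictly between b_12 and b_9 are those in both lists: b_3 — 1 element.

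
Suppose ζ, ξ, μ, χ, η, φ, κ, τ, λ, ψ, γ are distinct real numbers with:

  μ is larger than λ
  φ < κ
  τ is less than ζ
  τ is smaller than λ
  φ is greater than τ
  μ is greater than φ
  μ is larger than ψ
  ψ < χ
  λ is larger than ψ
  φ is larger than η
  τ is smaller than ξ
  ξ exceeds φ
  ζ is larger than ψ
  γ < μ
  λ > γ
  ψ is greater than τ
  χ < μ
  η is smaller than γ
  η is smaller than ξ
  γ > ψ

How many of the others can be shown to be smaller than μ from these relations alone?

7

From μ the given relations immediately reach ψ, φ, γ, χ, λ.
From those, η, τ — 7 in total.
No other element is forced below μ by the given relations, so the count is 7.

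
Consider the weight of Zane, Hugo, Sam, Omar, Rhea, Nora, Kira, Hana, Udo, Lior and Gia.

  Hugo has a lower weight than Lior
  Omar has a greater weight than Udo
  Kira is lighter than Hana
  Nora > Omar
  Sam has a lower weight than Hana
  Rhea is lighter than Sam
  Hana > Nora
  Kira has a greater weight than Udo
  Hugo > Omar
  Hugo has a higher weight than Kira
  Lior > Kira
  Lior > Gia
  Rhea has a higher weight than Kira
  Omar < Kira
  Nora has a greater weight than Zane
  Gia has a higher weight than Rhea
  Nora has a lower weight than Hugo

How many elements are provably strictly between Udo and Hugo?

3

Chaining upward from Udo reaches: Omar, Kira, Rhea, Sam, Nora, Hana, Gia, Lior.
Chaining downward from Hugo reaches: Zane, Omar, Kira, Nora.
Strictly between Udo and Hugo are those in both lists: Omar, Kira, Nora — 3 elements.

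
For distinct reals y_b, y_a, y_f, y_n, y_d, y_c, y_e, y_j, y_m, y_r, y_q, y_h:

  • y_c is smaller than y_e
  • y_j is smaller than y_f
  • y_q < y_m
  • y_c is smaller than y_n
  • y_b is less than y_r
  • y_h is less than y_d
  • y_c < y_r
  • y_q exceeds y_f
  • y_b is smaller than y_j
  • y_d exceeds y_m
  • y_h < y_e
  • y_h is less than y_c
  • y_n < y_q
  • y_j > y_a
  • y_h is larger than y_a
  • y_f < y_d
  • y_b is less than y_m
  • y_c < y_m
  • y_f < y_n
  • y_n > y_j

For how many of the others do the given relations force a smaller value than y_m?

The elements the relations force below y_m are y_b, y_a, y_h, y_c, y_j, y_f, y_n, y_q — no chain reaches any other.
That is 8.

8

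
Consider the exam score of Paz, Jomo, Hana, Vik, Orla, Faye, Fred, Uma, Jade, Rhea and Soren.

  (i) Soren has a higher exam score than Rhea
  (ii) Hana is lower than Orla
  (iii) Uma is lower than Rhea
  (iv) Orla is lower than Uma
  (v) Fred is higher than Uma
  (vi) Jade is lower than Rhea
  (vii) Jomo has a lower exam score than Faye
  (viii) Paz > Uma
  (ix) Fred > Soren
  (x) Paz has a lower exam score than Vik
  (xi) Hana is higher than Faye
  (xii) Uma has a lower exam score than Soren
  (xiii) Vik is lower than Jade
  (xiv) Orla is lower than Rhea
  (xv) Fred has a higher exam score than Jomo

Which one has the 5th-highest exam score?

Piecing the relations together gives one ordering: Jomo < Faye < Hana < Orla < Uma < Paz < Vik < Jade < Rhea < Soren < Fred.
The 5th largest is Vik.

Vik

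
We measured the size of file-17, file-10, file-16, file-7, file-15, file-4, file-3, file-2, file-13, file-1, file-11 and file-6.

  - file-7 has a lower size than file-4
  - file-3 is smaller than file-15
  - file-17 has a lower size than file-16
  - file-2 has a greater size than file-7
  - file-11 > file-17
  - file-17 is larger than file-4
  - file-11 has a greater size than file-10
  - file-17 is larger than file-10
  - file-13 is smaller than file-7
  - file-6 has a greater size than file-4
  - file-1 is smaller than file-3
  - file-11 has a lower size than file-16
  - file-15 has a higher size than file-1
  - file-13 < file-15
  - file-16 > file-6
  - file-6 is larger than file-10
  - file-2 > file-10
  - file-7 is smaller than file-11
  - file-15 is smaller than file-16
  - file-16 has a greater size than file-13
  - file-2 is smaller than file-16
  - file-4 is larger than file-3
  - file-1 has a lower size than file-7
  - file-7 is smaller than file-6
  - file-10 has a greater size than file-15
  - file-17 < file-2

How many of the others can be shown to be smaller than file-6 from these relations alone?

7

Directly below file-6: file-7, file-4, file-10.
One step further: file-1, file-13, file-3, file-15 (7 so far).
Nothing else is reachable below file-6; 7 in all.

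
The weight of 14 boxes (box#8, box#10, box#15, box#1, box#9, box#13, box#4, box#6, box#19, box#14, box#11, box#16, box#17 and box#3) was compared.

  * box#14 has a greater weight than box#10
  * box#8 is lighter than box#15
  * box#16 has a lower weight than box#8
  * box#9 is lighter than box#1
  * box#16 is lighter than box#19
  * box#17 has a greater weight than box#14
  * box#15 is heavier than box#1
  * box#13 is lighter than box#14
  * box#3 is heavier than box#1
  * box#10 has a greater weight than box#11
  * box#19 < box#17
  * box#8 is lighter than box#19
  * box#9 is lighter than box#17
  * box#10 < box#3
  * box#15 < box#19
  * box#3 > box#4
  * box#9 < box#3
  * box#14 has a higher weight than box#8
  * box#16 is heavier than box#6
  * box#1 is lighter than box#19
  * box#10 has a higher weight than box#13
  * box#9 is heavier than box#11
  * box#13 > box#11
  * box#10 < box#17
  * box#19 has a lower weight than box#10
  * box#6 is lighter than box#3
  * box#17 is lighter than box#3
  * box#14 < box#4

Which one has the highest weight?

box#3

box#6 is not greatest since box#6 < box#16; box#11 is not greatest since box#11 < box#10; box#9 is not greatest since box#9 < box#3; box#1 is not greatest since box#1 < box#19; box#16 is not greatest since box#16 < box#8; box#8 is not greatest since box#8 < box#19; box#15 is not greatest since box#15 < box#19; box#19 is not greatest since box#19 < box#10; box#13 is not greatest since box#13 < box#10; box#10 is not greatest since box#10 < box#14; box#14 is not greatest since box#14 < box#17; box#4 is not greatest since box#4 < box#3; box#17 is not greatest since box#17 < box#3.
Only box#3 has nothing above it, so box#3 is the highest weight.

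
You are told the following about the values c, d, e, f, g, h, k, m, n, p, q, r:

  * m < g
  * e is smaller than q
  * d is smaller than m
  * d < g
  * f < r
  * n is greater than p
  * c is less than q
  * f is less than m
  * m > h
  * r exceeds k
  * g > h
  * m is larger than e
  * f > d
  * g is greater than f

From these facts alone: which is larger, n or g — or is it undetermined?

undetermined

Following every chain through n: below n we get p.
g is not reached, and no chain runs the other way from g to n.
So the given relations leave the order of n and g undetermined.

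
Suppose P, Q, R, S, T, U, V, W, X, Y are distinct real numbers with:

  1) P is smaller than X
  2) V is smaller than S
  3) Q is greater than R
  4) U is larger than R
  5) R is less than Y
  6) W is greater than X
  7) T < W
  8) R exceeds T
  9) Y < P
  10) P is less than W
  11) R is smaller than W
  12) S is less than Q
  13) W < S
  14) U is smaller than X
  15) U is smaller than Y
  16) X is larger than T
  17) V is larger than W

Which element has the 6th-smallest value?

X

Piecing the relations together gives one ordering: T < R < U < Y < P < X < W < V < S < Q.
Counting 6 from the smallest end gives X.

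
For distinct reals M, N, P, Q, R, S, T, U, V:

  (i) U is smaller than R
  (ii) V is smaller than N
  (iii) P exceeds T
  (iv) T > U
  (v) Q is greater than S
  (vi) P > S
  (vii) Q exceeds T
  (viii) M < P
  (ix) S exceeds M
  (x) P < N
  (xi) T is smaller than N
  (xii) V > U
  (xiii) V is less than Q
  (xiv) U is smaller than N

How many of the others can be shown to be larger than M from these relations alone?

4

From M the given relations immediately reach S, P.
From those, Q, N — 4 in total.
No other element is forced above M by the given relations, so the count is 4.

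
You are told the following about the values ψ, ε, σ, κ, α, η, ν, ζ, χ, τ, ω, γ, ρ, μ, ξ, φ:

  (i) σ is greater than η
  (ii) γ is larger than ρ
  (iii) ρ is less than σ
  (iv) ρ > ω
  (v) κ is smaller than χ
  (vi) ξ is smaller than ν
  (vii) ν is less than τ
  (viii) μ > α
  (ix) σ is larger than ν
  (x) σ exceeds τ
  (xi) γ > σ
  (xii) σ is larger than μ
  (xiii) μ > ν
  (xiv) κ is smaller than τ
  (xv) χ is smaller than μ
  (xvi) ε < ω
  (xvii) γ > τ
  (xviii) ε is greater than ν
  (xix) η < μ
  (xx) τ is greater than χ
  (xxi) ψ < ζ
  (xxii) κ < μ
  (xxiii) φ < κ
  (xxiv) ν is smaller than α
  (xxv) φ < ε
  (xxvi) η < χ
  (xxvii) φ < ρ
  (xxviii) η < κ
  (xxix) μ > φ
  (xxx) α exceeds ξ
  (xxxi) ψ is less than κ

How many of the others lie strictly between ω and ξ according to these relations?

2

The relations place ξ below ω. An element lies strictly between them when it is forced above ξ and also forced below ω.
Above ξ: {ν, ε, α, τ, ρ, μ, σ, γ}. Below ω: {φ, ν, ε}.
Intersection: {ν, ε} — 2.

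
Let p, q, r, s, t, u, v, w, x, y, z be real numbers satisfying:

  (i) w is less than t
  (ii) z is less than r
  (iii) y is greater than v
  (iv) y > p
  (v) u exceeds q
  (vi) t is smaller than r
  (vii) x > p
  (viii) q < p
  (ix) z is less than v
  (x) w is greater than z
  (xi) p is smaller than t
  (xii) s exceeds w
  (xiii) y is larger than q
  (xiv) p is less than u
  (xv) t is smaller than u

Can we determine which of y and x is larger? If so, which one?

undetermined

Following every chain through x: below x we get q, p.
y is not reached, and no chain runs the other way from y to x.
So the given relations leave the order of x and y undetermined.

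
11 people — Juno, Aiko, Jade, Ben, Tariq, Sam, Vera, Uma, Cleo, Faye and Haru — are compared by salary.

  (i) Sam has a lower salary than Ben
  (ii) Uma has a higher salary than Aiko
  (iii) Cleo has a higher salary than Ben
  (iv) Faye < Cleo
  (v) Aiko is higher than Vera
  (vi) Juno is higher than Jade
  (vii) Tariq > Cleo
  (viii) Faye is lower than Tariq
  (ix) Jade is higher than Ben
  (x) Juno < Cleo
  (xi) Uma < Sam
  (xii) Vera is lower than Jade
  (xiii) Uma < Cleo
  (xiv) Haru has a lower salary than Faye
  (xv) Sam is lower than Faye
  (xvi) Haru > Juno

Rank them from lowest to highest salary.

Vera < Aiko < Uma < Sam < Ben < Jade < Juno < Haru < Faye < Cleo < Tariq

Nothing is placed below Vera, so it is least; from there Vera < Aiko; Aiko < Uma; Uma < Sam; Sam < Ben; Ben < Jade; Jade < Juno; Juno < Haru; Haru < Faye; Faye < Cleo; Cleo < Tariq, each given directly.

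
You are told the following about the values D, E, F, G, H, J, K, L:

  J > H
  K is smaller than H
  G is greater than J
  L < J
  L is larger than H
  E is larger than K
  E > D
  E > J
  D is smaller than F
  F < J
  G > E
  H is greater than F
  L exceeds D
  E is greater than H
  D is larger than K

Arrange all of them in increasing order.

K < D < F < H < L < J < E < G

Each adjacent pair is fixed by a given relation: K < D; D < F; F < H; H < L; L < J; J < E; E < G. Chaining them end to end gives the full order.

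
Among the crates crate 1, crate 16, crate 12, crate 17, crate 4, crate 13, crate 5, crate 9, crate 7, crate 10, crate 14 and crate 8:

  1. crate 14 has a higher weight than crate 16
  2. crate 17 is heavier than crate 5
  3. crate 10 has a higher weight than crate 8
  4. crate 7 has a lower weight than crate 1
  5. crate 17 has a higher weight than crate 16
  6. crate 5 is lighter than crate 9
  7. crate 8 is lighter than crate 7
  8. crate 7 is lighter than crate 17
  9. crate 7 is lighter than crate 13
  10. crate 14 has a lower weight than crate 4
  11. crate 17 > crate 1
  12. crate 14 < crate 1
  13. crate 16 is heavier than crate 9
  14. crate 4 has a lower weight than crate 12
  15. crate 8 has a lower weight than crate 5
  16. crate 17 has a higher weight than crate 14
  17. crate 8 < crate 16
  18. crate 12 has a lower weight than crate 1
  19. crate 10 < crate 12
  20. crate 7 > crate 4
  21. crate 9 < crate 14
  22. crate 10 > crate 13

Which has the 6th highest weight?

crate 7

Chaining the given pairs: crate 8 < crate 5 < crate 9 < crate 16 < crate 14 < crate 4 < crate 7 < crate 13 < crate 10 < crate 12 < crate 1 < crate 17.
Counting 6 from the largest end gives crate 7.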